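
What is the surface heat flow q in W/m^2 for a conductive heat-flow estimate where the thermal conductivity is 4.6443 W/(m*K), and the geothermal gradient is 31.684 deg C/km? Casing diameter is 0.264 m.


q = k * grad / 1000
q = 4.6443 * 31.684 / 1000
q = 0.14715 W/m^2


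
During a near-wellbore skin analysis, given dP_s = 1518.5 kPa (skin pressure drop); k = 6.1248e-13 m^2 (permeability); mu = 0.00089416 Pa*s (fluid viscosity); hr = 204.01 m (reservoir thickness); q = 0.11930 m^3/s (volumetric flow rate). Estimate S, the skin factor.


S = dP_s * 1000 * 2*pi*k*hr / (q*mu)
S = 1518.5 * 1000 * 2*pi*6.1248e-13*204.01 / (0.11930*0.00089416)
S = 11.176


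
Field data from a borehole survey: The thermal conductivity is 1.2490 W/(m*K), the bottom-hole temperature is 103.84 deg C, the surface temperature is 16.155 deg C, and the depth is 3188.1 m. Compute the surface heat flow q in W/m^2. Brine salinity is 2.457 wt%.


Step 1: grad = (T_d - T_surf)/d * 1000 = (103.84 - 16.155)/3188.1 * 1000 = 27.50384 deg C/km
Step 2: q = k * grad / 1000 = 1.249 * 27.50384 / 1000 = 0.034352 W/m^2
q = 0.034352 W/m^2


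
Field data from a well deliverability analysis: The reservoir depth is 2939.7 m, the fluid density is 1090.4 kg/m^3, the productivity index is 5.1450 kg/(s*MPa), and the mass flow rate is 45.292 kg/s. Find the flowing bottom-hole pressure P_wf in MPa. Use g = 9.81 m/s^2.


Step 1: P_i = rho*g*h/1e6 = 1090.4*9.81*2939.7/1e6 = 31.44545 MPa
Step 2: P_wf = P_i - mdot/PI = 31.44545 - 45.292/5.145 = 22.642 MPa
P_wf = 22.642 MPa


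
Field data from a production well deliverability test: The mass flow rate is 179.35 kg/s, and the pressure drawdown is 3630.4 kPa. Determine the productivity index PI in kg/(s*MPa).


PI = mdot * 1000 / dP
PI = 179.35 * 1000 / 3630.4
PI = 49.402 kg/(s*MPa)


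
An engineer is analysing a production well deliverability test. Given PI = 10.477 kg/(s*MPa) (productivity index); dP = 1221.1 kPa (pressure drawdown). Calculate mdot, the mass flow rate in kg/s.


mdot = PI * dP / 1000
mdot = 10.477 * 1221.1 / 1000
mdot = 12.793 kg/s


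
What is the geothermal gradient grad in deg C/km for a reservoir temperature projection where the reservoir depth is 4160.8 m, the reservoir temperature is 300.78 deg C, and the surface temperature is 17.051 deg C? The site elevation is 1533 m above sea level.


grad = (T_res - T_surf) / d * 1000
grad = (300.78 - 17.051) / 4160.8 * 1000
grad = 68.191 deg C/km


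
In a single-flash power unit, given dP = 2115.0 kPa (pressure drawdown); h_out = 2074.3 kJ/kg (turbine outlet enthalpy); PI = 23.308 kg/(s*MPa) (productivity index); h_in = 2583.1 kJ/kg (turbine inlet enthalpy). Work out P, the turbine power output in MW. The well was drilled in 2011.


Step 1: mdot = PI * dP / 1000 = 23.308 * 2115.0 / 1000 = 49.29642 kg/s
Step 2: P = mdot*(h_in - h_out)/1000 = 49.29642*(2583.1 - 2074.3)/1000 = 25.082 MW
P = 25.082 MW


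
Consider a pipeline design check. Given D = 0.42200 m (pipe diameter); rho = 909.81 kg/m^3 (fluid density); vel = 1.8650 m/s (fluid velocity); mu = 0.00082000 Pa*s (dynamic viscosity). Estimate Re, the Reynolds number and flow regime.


Step 1: Re = rho*vel*D/mu = 909.81*1.865*0.422/0.00082 = 8.7323e+05
Step 2: Re = 8.7323e+05 > 4000, so flow is turbulent.
Re = 8.7323e+05 (turbulent)


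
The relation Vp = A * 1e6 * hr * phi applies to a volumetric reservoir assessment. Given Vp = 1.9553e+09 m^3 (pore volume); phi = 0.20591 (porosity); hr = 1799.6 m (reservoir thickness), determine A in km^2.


A = Vp / (1e6 * hr * phi)
A = 1.9553e+09 / (1e6 * 1799.6 * 0.20591)
A = 5.2767 km^2


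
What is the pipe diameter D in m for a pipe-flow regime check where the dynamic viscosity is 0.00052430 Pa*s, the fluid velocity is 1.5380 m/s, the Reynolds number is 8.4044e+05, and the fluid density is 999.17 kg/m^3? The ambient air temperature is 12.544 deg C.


D = Re * mu / (rho * vel)
D = 8.4044e+05 * 0.00052430 / (999.17 * 1.5380)
D = 0.28674 m


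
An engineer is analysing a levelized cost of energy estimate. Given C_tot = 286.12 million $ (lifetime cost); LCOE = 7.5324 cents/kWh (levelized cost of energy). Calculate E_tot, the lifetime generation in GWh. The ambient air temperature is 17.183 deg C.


E_tot = C_tot / LCOE * 100
E_tot = 286.12 / 7.5324 * 100
E_tot = 3798.5 GWh


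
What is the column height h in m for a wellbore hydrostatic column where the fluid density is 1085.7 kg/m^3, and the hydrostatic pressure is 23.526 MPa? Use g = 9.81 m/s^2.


h = P * 1e6 / (g * rho)
h = 23.526 * 1e6 / (9.81 * 1085.7)
h = 2208.9 m


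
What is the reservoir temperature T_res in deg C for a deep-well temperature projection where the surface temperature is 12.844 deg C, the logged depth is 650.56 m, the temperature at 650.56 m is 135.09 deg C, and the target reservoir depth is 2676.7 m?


Step 1: grad = (T_d1 - T_surf)/d1 * 1000 = (135.09 - 12.844)/650.56 * 1000 = 187.9089 deg C/km
Step 2: T_res = T_surf + grad*d2/1000 = 12.844 + 187.9089*2676.7/1000 = 515.82 deg C
T_res = 515.82 deg C


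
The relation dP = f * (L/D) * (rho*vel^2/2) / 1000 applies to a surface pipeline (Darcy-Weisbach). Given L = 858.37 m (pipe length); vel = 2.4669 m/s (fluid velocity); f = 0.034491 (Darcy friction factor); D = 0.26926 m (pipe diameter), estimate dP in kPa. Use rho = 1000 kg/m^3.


dP = f * (L/D) * (rho*vel^2/2) / 1000
dP = 0.034491 * (858.37/0.26926) * (1000*2.4669^2/2) / 1000
dP = 334.57 kPa


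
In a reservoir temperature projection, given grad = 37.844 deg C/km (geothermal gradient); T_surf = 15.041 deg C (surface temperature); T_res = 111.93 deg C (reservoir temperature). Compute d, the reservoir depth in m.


d = (T_res - T_surf) / grad * 1000
d = (111.93 - 15.041) / 37.844 * 1000
d = 2560.2 m


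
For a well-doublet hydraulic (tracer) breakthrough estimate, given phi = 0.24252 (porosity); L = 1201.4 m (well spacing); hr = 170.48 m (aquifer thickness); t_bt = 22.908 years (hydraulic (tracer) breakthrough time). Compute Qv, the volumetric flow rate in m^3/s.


Qv = pi*hr*phi*L^2 / (3*t_bt*365.25*86400)
Qv = pi*170.48*0.24252*1201.4^2 / (3*22.908*365.25*86400)
Qv = 0.086444 m^3/s


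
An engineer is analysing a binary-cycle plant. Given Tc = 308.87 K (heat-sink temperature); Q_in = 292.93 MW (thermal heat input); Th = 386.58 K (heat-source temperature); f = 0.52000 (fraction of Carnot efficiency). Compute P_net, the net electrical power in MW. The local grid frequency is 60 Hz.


Step 1: eta = (1 - Tc/Th)*f = (1 - 308.87/386.58)*0.52 = 0.1045300
Step 2: P_net = eta * Q_in = 0.1045300 * 292.93 = 30.620 MW
P_net = 30.620 MW


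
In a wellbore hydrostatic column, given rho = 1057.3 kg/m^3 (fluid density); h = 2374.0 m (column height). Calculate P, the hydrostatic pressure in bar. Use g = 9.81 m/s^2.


P = rho * g * h / 1e6
P = 1057.3 * 9.81 * 2374.0 / 1e6
P = 24.62340 MPa
Convert: 24.62340 MPa * 10.0 = 246.23 bar
P = 246.23 bar


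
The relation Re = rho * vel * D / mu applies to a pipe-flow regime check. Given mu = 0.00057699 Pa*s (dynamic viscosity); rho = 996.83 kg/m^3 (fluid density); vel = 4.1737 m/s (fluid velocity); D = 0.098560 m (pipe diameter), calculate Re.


Re = rho * vel * D / mu
Re = 996.83 * 4.1737 * 0.098560 / 0.00057699
Re = 7.1068e+05


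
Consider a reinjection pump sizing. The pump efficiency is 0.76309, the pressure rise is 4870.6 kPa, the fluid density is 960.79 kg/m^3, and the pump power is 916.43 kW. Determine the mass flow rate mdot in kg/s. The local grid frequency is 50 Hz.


mdot = P_pump * rho * eta / dP
mdot = 916.43 * 960.79 * 0.76309 / 4870.6
mdot = 137.95 kg/s


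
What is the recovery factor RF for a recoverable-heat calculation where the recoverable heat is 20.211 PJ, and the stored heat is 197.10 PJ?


RF = Q_rec / Q_s
RF = 20.211 / 197.10
RF = 0.10254


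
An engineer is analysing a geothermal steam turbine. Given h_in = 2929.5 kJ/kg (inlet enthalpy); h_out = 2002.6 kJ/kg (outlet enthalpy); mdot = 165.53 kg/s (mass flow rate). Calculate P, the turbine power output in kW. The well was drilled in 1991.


P = mdot * (h_in - h_out) / 1000
P = 165.53 * (2929.5 - 2002.6) / 1000
P = 153.4298 MW
Convert: 153.4298 MW * 1000.0 = 1.5343e+05 kW
P = 1.5343e+05 kW


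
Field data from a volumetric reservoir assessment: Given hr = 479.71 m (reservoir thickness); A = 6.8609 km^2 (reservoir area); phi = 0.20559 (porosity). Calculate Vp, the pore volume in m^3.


Vp = A * 1e6 * hr * phi
Vp = 6.8609 * 1e6 * 479.71 * 0.20559
Vp = 6.7665e+08 m^3


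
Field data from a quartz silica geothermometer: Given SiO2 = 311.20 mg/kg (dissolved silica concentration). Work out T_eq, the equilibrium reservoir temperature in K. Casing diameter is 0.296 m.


T_eq = 1309 / (5.19 - log10(SiO2)) - 273.15
T_eq = 1309 / (5.19 - log10(311.20)) - 273.15
T_eq = 212.2112 deg C
Convert to K: 212.2112 + 273.15 = 485.36 K
T_eq = 485.36 K


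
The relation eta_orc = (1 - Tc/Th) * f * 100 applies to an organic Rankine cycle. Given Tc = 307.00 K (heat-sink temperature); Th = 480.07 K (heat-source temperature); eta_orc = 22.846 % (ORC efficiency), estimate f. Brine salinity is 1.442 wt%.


f = (eta_orc/100) / (1 - Tc/Th)
f = (22.846/100) / (1 - 307.00/480.07)
f = 0.63371


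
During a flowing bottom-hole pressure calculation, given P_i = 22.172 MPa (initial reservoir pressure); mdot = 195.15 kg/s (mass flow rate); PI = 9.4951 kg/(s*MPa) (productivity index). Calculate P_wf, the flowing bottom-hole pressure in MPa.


P_wf = P_i - mdot / PI
P_wf = 22.172 - 195.15 / 9.4951
P_wf = 1.6193 MPa


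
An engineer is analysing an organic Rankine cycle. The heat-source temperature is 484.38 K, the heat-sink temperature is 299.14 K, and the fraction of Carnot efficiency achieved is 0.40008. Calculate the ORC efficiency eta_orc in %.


eta_orc = (1 - Tc/Th) * f * 100
eta_orc = (1 - 299.14/484.38) * 0.40008 * 100
eta_orc = 15.300 %


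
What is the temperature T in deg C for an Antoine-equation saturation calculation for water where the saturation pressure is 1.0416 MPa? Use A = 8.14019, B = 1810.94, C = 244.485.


T = B / (A - log10(P_sat * 760 / 0.101325)) - C
T = 1810.94 / (8.14019 - log10(1.0416 * 760 / 0.101325)) - 244.485
T = 181.88 deg C


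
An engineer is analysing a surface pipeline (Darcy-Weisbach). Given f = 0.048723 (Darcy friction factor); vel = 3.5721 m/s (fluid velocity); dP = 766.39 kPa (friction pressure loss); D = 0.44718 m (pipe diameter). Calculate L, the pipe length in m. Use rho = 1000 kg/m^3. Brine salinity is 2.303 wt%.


L = dP*1000*D / (f*rho*vel^2/2)
L = 766.39*1000*0.44718 / (0.048723*1000*3.5721^2/2)
L = 1102.5 m


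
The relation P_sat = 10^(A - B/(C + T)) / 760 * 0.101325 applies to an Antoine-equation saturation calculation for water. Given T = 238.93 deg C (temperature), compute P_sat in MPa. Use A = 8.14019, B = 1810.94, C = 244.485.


P_sat = 10^(A - B/(C + T)) / 760 * 0.101325
P_sat = 10^(8.14019 - 1810.94/(244.485 + 238.93)) / 760 * 0.101325
P_sat = 3.3033 MPa


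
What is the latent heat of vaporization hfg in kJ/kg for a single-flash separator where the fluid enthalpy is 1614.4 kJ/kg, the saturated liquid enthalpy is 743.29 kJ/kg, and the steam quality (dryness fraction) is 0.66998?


hfg = (h - hf) / x
hfg = (1614.4 - 743.29) / 0.66998
hfg = 1300.2 kJ/kg


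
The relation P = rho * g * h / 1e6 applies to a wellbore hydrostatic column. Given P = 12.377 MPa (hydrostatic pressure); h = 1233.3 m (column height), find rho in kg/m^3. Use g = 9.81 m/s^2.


rho = P * 1e6 / (g * h)
rho = 12.377 * 1e6 / (9.81 * 1233.3)
rho = 1023.0 kg/m^3


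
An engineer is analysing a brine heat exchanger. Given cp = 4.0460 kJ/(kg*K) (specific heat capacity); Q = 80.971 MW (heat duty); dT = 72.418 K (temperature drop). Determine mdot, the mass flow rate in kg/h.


mdot = Q * 1000 / (cp * dT)
mdot = 80.971 * 1000 / (4.0460 * 72.418)
mdot = 276.3485 kg/s
Convert: 276.3485 kg/s * 3600.0 = 9.9485e+05 kg/h
mdot = 9.9485e+05 kg/h


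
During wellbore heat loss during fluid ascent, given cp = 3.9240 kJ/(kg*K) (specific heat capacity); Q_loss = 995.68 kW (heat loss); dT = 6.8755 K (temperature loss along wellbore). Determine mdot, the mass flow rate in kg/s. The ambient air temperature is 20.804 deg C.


mdot = Q_loss / (cp * dT)
mdot = 995.68 / (3.9240 * 6.8755)
mdot = 36.905 kg/s


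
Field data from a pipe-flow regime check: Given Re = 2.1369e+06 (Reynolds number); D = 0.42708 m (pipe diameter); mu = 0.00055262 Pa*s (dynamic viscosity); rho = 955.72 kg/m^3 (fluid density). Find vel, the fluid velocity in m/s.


vel = Re * mu / (rho * D)
vel = 2.1369e+06 * 0.00055262 / (955.72 * 0.42708)
vel = 2.8931 m/s


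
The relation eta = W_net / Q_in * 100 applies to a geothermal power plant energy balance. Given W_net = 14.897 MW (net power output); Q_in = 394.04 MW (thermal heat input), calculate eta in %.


eta = W_net / Q_in * 100
eta = 14.897 / 394.04 * 100
eta = 3.7806 %


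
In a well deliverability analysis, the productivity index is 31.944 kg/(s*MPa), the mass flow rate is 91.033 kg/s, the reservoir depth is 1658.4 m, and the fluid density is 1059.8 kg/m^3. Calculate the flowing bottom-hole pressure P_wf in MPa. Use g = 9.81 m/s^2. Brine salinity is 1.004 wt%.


Step 1: P_i = rho*g*h/1e6 = 1059.8*9.81*1658.4/1e6 = 17.24178 MPa
Step 2: P_wf = P_i - mdot/PI = 17.24178 - 91.033/31.944 = 14.392 MPa
P_wf = 14.392 MPa


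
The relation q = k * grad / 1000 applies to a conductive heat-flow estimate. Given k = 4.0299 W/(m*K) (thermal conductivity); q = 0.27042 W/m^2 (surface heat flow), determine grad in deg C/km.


grad = q * 1000 / k
grad = 0.27042 * 1000 / 4.0299
grad = 67.103 deg C/km


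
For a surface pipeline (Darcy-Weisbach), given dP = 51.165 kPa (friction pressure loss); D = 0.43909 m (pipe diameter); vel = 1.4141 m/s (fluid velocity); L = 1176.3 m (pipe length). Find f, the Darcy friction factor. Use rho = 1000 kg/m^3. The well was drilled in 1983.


f = dP*1000 / ((L/D)*(rho*vel^2/2))
f = 51.165*1000 / ((1176.3/0.43909)*(1000*1.4141^2/2))
f = 0.019102


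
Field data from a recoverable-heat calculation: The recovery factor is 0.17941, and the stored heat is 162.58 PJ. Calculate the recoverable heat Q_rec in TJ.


Q_rec = Q_s * RF
Q_rec = 162.58 * 0.17941
Q_rec = 29.16848 PJ
Convert: 29.16848 PJ * 1000.0 = 29168 TJ
Q_rec = 29168 TJ


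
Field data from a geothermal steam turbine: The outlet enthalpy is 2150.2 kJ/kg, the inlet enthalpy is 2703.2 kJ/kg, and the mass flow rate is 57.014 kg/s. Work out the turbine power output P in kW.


P = mdot * (h_in - h_out) / 1000
P = 57.014 * (2703.2 - 2150.2) / 1000
P = 31.52874 MW
Convert: 31.52874 MW * 1000.0 = 31529 kW
P = 31529 kW


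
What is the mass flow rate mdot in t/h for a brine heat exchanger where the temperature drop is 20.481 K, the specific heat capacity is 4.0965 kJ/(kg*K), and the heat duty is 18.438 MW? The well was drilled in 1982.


mdot = Q * 1000 / (cp * dT)
mdot = 18.438 * 1000 / (4.0965 * 20.481)
mdot = 219.7605 kg/s
Convert: 219.7605 kg/s * 3.6 = 791.14 t/h
mdot = 791.14 t/h


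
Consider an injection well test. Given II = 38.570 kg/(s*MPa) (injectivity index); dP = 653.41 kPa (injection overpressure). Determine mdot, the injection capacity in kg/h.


mdot = II * dP / 1000
mdot = 38.570 * 653.41 / 1000
mdot = 25.20202 kg/s
Convert: 25.20202 kg/s * 3600.0 = 90727 kg/h
mdot = 90727 kg/h


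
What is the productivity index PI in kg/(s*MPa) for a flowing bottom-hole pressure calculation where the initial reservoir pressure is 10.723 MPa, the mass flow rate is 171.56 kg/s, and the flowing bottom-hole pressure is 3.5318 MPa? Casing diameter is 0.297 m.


PI = mdot / (P_i - P_wf)
PI = 171.56 / (10.723 - 3.5318)
PI = 23.857 kg/(s*MPa)


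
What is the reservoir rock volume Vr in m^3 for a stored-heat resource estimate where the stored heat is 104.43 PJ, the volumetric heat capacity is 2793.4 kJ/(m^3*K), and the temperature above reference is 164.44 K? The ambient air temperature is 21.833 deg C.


Vr = Q_s * 1e12 / (rhoc * dT)
Vr = 104.43 * 1e12 / (2793.4 * 164.44)
Vr = 2.2734e+08 m^3


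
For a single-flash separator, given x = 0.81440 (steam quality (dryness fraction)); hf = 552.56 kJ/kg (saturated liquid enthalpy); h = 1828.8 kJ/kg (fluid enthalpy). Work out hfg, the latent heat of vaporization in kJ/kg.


hfg = (h - hf) / x
hfg = (1828.8 - 552.56) / 0.81440
hfg = 1567.1 kJ/kg


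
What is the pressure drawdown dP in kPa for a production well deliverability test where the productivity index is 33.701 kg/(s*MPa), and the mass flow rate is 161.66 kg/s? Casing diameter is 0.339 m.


dP = mdot * 1000 / PI
dP = 161.66 * 1000 / 33.701
dP = 4796.9 kPa


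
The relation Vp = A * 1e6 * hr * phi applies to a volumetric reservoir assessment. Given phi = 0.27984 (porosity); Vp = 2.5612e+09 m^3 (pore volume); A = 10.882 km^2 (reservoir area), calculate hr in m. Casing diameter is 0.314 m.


hr = Vp / (A * 1e6 * phi)
hr = 2.5612e+09 / (10.882 * 1e6 * 0.27984)
hr = 841.06 m


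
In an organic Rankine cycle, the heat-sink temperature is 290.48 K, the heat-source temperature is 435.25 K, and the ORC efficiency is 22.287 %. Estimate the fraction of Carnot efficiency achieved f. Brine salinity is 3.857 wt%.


f = (eta_orc/100) / (1 - Tc/Th)
f = (22.287/100) / (1 - 290.48/435.25)
f = 0.67006


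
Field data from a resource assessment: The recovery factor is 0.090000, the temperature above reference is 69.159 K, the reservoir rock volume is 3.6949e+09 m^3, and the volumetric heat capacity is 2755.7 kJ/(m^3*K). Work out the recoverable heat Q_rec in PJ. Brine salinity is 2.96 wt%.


Step 1: Q_s = Vr*rhoc*dT/1e12 = 3.6949e+09*2755.7*69.159/1e12 = 704.1794 PJ
Step 2: Q_rec = Q_s * RF = 704.1794 * 0.09 = 63.376 PJ
Q_rec = 63.376 PJ


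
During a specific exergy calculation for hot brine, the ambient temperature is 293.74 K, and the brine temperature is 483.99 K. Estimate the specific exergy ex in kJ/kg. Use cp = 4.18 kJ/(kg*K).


ex = cp * ((T_b - T_0) - T_0 * ln(T_b/T_0))
ex = 4.18 * ((483.99 - 293.74) - 293.74 * ln(483.99/293.74))
ex = 182.10 kJ/kg


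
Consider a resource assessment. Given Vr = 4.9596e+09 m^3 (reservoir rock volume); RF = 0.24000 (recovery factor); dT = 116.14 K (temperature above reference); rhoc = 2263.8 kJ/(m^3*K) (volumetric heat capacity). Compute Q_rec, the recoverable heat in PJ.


Step 1: Q_s = Vr*rhoc*dT/1e12 = 4.9596e+09*2263.8*116.14/1e12 = 1303.967 PJ
Step 2: Q_rec = Q_s * RF = 1303.967 * 0.24 = 312.95 PJ
Q_rec = 312.95 PJ


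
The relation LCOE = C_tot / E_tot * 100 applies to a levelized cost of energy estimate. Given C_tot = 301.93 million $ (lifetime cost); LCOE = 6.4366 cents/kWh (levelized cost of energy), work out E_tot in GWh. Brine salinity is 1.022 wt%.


E_tot = C_tot / LCOE * 100
E_tot = 301.93 / 6.4366 * 100
E_tot = 4690.8 GWh


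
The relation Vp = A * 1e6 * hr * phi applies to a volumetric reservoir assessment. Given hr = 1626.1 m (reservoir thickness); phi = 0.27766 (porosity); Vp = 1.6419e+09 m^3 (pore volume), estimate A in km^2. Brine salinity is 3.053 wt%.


A = Vp / (1e6 * hr * phi)
A = 1.6419e+09 / (1e6 * 1626.1 * 0.27766)
A = 3.6365 km^2


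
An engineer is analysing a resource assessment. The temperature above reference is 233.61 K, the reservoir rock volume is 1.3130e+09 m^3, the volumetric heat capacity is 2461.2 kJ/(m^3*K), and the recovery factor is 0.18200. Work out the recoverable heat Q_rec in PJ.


Step 1: Q_s = Vr*rhoc*dT/1e12 = 1.3130e+09*2461.2*233.61/1e12 = 754.9237 PJ
Step 2: Q_rec = Q_s * RF = 754.9237 * 0.182 = 137.40 PJ
Q_rec = 137.40 PJ


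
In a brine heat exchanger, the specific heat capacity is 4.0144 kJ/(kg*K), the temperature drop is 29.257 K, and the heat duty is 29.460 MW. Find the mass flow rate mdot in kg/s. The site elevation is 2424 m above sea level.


mdot = Q * 1000 / (cp * dT)
mdot = 29.460 * 1000 / (4.0144 * 29.257)
mdot = 250.83 kg/s


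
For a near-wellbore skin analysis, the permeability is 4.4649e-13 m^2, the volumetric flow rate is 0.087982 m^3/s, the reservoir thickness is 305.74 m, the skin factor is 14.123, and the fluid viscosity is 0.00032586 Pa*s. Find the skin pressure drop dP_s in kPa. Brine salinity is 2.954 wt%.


dP_s = S * q * mu / (2*pi*k*hr) / 1000
dP_s = 14.123 * 0.087982 * 0.00032586 / (2*pi*4.4649e-13*305.74) / 1000
dP_s = 472.07 kPa


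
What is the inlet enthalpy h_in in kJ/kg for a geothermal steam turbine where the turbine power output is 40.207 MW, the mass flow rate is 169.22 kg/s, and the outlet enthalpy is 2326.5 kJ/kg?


h_in = h_out + P * 1000 / mdot
h_in = 2326.5 + 40.207 * 1000 / 169.22
h_in = 2564.1 kJ/kg


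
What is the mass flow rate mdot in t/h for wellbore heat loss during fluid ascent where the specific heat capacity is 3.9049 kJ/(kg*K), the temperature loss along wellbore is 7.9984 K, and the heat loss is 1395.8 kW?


mdot = Q_loss / (cp * dT)
mdot = 1395.8 / (3.9049 * 7.9984)
mdot = 44.68998 kg/s
Convert: 44.68998 kg/s * 3.6 = 160.88 t/h
mdot = 160.88 t/h


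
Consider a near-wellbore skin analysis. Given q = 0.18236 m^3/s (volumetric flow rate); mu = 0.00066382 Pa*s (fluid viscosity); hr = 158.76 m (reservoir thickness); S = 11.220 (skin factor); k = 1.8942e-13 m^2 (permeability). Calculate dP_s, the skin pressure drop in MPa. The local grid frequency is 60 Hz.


dP_s = S * q * mu / (2*pi*k*hr) / 1000
dP_s = 11.220 * 0.18236 * 0.00066382 / (2*pi*1.8942e-13*158.76) / 1000
dP_s = 7188.297 kPa
Convert: 7188.297 kPa * 0.001 = 7.1883 MPa
dP_s = 7.1883 MPa


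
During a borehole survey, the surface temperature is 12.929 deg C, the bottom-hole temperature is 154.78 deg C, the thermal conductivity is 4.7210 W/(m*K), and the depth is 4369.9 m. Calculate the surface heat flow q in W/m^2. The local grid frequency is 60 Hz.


Step 1: grad = (T_d - T_surf)/d * 1000 = (154.78 - 12.929)/4369.9 * 1000 = 32.46093 deg C/km
Step 2: q = k * grad / 1000 = 4.721 * 32.46093 / 1000 = 0.15325 W/m^2
q = 0.15325 W/m^2


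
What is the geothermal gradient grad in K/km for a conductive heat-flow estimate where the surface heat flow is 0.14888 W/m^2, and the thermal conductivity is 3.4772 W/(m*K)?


grad = q * 1000 / k
grad = 0.14888 * 1000 / 3.4772
grad = 42.81606 deg C/km
Convert: 42.81606 deg C/km * 1.0 = 42.816 K/km
grad = 42.816 K/km


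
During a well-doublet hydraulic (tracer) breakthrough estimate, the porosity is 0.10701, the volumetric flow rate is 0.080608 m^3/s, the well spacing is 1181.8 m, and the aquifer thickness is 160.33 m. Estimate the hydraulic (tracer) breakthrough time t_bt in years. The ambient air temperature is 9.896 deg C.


t_bt = pi * hr * phi * L^2 / (3 * Qv) / (365.25*86400)
t_bt = pi * 160.33 * 0.10701 * 1181.8^2 / (3 * 0.080608) / (365.25*86400)
t_bt = 9.8645 years


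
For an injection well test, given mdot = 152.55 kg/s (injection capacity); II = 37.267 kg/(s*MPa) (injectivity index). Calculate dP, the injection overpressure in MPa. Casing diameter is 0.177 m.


dP = mdot * 1000 / II
dP = 152.55 * 1000 / 37.267
dP = 4093.434 kPa
Convert: 4093.434 kPa * 0.001 = 4.0934 MPa
dP = 4.0934 MPa


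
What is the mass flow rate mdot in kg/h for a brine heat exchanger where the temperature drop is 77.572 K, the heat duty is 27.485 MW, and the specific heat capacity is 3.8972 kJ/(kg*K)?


mdot = Q * 1000 / (cp * dT)
mdot = 27.485 * 1000 / (3.8972 * 77.572)
mdot = 90.91553 kg/s
Convert: 90.91553 kg/s * 3600.0 = 3.2730e+05 kg/h
mdot = 3.2730e+05 kg/h


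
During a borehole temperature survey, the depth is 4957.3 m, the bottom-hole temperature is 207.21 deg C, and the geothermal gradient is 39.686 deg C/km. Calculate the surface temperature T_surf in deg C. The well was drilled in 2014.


T_surf = T_d - grad * d / 1000
T_surf = 207.21 - 39.686 * 4957.3 / 1000
T_surf = 10.475 deg C


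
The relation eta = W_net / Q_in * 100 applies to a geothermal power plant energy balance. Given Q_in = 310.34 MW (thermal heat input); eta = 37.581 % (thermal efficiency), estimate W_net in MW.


W_net = eta / 100 * Q_in
W_net = 37.581 / 100 * 310.34
W_net = 116.63 MW


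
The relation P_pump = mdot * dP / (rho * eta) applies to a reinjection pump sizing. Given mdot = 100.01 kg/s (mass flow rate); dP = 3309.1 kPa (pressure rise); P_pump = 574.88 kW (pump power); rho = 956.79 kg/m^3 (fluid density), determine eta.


eta = mdot * dP / (rho * P_pump)
eta = 100.01 * 3309.1 / (956.79 * 574.88)
eta = 0.60167


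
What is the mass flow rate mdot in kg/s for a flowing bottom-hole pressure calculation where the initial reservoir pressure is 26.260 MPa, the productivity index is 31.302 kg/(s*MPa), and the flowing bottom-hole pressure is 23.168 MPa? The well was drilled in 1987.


mdot = (P_i - P_wf) * PI
mdot = (26.260 - 23.168) * 31.302
mdot = 96.786 kg/s


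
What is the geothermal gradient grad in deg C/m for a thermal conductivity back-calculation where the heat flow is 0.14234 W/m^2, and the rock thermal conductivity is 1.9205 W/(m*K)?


grad = q / k * 1000
grad = 0.14234 / 1.9205 * 1000
grad = 74.11612 deg C/km
Convert: 74.11612 deg C/km * 0.001 = 0.074116 deg C/m
grad = 0.074116 deg C/m


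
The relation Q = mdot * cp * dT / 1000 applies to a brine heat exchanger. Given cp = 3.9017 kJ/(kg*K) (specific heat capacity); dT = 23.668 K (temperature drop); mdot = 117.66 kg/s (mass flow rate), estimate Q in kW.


Q = mdot * cp * dT / 1000
Q = 117.66 * 3.9017 * 23.668 / 1000
Q = 10.86536 MW
Convert: 10.86536 MW * 1000.0 = 10865 kW
Q = 10865 kW


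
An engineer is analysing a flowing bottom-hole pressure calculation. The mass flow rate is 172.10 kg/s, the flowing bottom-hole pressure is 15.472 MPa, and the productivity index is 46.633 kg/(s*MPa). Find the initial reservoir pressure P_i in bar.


P_i = P_wf + mdot / PI
P_i = 15.472 + 172.10 / 46.633
P_i = 19.16252 MPa
Convert: 19.16252 MPa * 10.0 = 191.63 bar
P_i = 191.63 bar


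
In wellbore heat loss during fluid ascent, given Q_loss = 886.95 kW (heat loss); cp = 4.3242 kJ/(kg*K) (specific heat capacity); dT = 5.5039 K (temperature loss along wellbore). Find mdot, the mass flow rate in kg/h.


mdot = Q_loss / (cp * dT)
mdot = 886.95 / (4.3242 * 5.5039)
mdot = 37.26686 kg/s
Convert: 37.26686 kg/s * 3600.0 = 1.3416e+05 kg/h
mdot = 1.3416e+05 kg/h


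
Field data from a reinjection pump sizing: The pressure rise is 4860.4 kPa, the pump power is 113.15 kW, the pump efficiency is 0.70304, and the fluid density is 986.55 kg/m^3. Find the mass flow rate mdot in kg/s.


mdot = P_pump * rho * eta / dP
mdot = 113.15 * 986.55 * 0.70304 / 4860.4
mdot = 16.147 kg/s


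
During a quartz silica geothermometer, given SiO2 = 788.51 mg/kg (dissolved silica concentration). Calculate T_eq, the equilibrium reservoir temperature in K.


T_eq = 1309 / (5.19 - log10(SiO2)) - 273.15
T_eq = 1309 / (5.19 - log10(788.51)) - 273.15
T_eq = 297.6699 deg C
Convert to K: 297.6699 + 273.15 = 570.82 K
T_eq = 570.82 K


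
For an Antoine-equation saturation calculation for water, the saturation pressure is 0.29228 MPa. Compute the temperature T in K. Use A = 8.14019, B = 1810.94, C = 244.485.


T = B / (A - log10(P_sat * 760 / 0.101325)) - C
T = 1810.94 / (8.14019 - log10(0.29228 * 760 / 0.101325)) - 244.485
T = 132.8497 deg C
Convert to K: 132.8497 + 273.15 = 406.00 K
T = 406.00 K


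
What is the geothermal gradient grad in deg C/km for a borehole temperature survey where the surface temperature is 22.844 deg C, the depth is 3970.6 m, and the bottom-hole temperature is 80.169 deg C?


grad = (T_d - T_surf) / d * 1000
grad = (80.169 - 22.844) / 3970.6 * 1000
grad = 14.437 deg C/km


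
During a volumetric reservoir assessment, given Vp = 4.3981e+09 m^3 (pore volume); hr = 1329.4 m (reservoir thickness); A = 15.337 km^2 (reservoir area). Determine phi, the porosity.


phi = Vp / (A * 1e6 * hr)
phi = 4.3981e+09 / (15.337 * 1e6 * 1329.4)
phi = 0.21571


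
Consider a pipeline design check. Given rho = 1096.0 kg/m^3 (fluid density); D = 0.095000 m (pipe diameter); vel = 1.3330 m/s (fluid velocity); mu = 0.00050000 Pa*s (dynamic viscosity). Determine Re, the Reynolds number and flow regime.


Step 1: Re = rho*vel*D/mu = 1096.0*1.333*0.095/0.0005 = 2.7758e+05
Step 2: Re = 2.7758e+05 > 4000, so flow is turbulent.
Re = 2.7758e+05 (turbulent)


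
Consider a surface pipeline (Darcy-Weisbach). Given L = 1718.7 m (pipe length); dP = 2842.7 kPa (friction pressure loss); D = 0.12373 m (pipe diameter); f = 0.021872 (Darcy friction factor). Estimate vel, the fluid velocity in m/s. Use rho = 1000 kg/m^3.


vel = sqrt(dP*1000*2*D / (f*L*rho))
vel = sqrt(2842.7*1000*2*0.12373 / (0.021872*1718.7*1000))
vel = 4.3259 m/s


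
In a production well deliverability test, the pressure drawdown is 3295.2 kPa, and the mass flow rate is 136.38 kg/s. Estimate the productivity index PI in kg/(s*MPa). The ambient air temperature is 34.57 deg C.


PI = mdot * 1000 / dP
PI = 136.38 * 1000 / 3295.2
PI = 41.387 kg/(s*MPa)


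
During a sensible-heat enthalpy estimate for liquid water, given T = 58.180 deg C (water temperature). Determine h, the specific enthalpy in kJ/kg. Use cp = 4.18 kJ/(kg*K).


h = cp * T
h = 4.18 * 58.180
h = 243.19 kJ/kg


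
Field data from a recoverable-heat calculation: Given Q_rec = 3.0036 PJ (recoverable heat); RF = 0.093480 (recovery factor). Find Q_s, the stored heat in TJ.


Q_s = Q_rec / RF
Q_s = 3.0036 / 0.093480
Q_s = 32.13094 PJ
Convert: 32.13094 PJ * 1000.0 = 32131 TJ
Q_s = 32131 TJ


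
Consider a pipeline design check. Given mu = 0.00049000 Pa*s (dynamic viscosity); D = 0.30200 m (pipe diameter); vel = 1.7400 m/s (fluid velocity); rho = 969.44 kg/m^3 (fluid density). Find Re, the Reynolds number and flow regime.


Step 1: Re = rho*vel*D/mu = 969.44*1.74*0.302/0.00049 = 1.0396e+06
Step 2: Re = 1.0396e+06 > 4000, so flow is turbulent.
Re = 1.0396e+06 (turbulent)


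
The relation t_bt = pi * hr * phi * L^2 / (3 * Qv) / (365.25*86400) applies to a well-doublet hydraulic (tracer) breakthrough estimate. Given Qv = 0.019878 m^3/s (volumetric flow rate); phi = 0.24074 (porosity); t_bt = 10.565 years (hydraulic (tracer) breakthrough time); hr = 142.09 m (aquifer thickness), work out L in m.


L = sqrt(t_bt*365.25*86400*3*Qv / (pi*hr*phi))
L = sqrt(10.565*365.25*86400*3*0.019878 / (pi*142.09*0.24074))
L = 430.13 m


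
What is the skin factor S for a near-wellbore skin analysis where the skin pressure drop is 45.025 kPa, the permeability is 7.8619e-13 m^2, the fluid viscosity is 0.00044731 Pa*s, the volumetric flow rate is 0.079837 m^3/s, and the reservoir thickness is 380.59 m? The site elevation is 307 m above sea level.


S = dP_s * 1000 * 2*pi*k*hr / (q*mu)
S = 45.025 * 1000 * 2*pi*7.8619e-13*380.59 / (0.079837*0.00044731)
S = 2.3703


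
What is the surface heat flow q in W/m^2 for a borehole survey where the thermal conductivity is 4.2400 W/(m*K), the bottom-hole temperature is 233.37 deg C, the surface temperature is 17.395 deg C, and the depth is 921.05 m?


Step 1: grad = (T_d - T_surf)/d * 1000 = (233.37 - 17.395)/921.05 * 1000 = 234.4878 deg C/km
Step 2: q = k * grad / 1000 = 4.24 * 234.4878 / 1000 = 0.99423 W/m^2
q = 0.99423 W/m^2


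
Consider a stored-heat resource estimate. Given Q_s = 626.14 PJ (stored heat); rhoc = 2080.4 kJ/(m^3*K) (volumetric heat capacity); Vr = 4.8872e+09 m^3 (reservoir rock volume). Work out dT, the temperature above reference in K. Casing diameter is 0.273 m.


dT = Q_s * 1e12 / (Vr * rhoc)
dT = 626.14 * 1e12 / (4.8872e+09 * 2080.4)
dT = 61.584 K


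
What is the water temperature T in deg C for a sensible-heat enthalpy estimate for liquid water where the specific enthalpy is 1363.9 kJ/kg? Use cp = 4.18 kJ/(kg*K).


T = h / cp
T = 1363.9 / 4.18
T = 326.29 deg C


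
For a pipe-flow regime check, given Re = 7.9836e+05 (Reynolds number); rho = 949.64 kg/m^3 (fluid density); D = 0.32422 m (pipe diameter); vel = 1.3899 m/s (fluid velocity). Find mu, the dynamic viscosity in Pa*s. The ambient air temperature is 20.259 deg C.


mu = rho * vel * D / Re
mu = 949.64 * 1.3899 * 0.32422 / 7.9836e+05
mu = 0.00053602 Pa*s


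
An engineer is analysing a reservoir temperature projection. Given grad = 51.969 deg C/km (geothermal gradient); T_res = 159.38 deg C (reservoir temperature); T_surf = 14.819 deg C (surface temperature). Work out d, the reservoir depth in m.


d = (T_res - T_surf) / grad * 1000
d = (159.38 - 14.819) / 51.969 * 1000
d = 2781.7 m


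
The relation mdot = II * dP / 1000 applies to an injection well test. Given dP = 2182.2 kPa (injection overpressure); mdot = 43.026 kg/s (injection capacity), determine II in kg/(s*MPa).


II = mdot * 1000 / dP
II = 43.026 * 1000 / 2182.2
II = 19.717 kg/(s*MPa)


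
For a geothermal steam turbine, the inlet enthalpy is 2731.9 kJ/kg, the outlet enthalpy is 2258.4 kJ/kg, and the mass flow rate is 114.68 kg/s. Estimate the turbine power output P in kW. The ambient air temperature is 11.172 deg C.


P = mdot * (h_in - h_out) / 1000
P = 114.68 * (2731.9 - 2258.4) / 1000
P = 54.30098 MW
Convert: 54.30098 MW * 1000.0 = 54301 kW
P = 54301 kW


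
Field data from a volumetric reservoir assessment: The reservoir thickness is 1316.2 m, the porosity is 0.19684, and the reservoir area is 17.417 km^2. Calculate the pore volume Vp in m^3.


Vp = A * 1e6 * hr * phi
Vp = 17.417 * 1e6 * 1316.2 * 0.19684
Vp = 4.5124e+09 m^3


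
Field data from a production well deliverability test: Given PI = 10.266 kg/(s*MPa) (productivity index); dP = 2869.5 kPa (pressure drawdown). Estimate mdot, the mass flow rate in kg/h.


mdot = PI * dP / 1000
mdot = 10.266 * 2869.5 / 1000
mdot = 29.45829 kg/s
Convert: 29.45829 kg/s * 3600.0 = 1.0605e+05 kg/h
mdot = 1.0605e+05 kg/h


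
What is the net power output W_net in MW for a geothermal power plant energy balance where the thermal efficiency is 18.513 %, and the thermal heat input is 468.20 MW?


W_net = eta / 100 * Q_in
W_net = 18.513 / 100 * 468.20
W_net = 86.678 MW


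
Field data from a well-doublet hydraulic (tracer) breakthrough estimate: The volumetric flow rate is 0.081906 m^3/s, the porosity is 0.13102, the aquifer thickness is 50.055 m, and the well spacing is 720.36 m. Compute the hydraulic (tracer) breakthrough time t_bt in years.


t_bt = pi * hr * phi * L^2 / (3 * Qv) / (365.25*86400)
t_bt = pi * 50.055 * 0.13102 * 720.36^2 / (3 * 0.081906) / (365.25*86400)
t_bt = 1.3788 years


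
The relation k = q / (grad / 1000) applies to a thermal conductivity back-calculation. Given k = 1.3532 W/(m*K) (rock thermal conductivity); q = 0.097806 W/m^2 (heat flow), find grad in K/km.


grad = q / k * 1000
grad = 0.097806 / 1.3532 * 1000
grad = 72.27756 deg C/km
Convert: 72.27756 deg C/km * 1.0 = 72.278 K/km
grad = 72.278 K/km


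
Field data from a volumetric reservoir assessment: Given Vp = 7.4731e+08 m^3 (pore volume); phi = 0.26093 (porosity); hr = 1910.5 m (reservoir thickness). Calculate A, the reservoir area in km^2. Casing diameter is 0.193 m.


A = Vp / (1e6 * hr * phi)
A = 7.4731e+08 / (1e6 * 1910.5 * 0.26093)
A = 1.4991 km^2


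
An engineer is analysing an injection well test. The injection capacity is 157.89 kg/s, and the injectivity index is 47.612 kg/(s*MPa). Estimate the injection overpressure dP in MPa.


dP = mdot * 1000 / II
dP = 157.89 * 1000 / 47.612
dP = 3316.181 kPa
Convert: 3316.181 kPa * 0.001 = 3.3162 MPa
dP = 3.3162 MPa


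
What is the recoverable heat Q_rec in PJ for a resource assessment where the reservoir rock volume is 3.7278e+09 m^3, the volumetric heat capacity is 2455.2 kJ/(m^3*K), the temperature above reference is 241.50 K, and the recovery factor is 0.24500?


Step 1: Q_s = Vr*rhoc*dT/1e12 = 3.7278e+09*2455.2*241.5/1e12 = 2210.327 PJ
Step 2: Q_rec = Q_s * RF = 2210.327 * 0.245 = 541.53 PJ
Q_rec = 541.53 PJ


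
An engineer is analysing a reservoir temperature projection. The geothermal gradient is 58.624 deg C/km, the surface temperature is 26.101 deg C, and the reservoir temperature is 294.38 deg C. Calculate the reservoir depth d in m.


d = (T_res - T_surf) / grad * 1000
d = (294.38 - 26.101) / 58.624 * 1000
d = 4576.3 m


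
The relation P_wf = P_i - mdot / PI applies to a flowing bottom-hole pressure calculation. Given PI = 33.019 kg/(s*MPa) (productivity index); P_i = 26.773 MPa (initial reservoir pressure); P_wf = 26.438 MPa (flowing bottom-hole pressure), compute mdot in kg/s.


mdot = (P_i - P_wf) * PI
mdot = (26.773 - 26.438) * 33.019
mdot = 11.061 kg/s


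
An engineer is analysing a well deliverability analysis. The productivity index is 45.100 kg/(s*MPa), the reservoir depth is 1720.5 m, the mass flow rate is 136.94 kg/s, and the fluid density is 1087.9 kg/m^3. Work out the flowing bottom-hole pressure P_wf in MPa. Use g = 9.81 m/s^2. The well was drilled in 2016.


Step 1: P_i = rho*g*h/1e6 = 1087.9*9.81*1720.5/1e6 = 18.36169 MPa
Step 2: P_wf = P_i - mdot/PI = 18.36169 - 136.94/45.1 = 15.325 MPa
P_wf = 15.325 MPa


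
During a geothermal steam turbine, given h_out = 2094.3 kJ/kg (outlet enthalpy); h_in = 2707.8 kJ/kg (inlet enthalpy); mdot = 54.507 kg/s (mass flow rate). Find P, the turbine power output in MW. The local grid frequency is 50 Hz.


P = mdot * (h_in - h_out) / 1000
P = 54.507 * (2707.8 - 2094.3) / 1000
P = 33.440 MW


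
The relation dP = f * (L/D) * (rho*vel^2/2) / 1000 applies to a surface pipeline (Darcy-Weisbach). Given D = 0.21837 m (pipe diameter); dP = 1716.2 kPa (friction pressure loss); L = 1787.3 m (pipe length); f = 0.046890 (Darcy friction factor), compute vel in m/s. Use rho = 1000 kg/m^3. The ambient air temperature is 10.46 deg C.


vel = sqrt(dP*1000*2*D / (f*L*rho))
vel = sqrt(1716.2*1000*2*0.21837 / (0.046890*1787.3*1000))
vel = 2.9906 m/s


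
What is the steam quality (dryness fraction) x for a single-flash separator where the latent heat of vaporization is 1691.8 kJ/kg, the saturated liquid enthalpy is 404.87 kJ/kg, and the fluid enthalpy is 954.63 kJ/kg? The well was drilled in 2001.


x = (h - hf) / hfg
x = (954.63 - 404.87) / 1691.8
x = 0.32496


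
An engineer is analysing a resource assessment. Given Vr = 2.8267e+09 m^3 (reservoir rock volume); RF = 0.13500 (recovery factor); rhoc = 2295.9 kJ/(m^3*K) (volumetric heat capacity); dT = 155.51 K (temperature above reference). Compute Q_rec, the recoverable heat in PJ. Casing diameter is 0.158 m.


Step 1: Q_s = Vr*rhoc*dT/1e12 = 2.8267e+09*2295.9*155.51/1e12 = 1009.232 PJ
Step 2: Q_rec = Q_s * RF = 1009.232 * 0.135 = 136.25 PJ
Q_rec = 136.25 PJ


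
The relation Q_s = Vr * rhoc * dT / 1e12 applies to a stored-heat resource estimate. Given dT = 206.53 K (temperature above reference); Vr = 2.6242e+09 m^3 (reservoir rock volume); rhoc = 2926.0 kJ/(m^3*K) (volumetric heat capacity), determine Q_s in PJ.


Q_s = Vr * rhoc * dT / 1e12
Q_s = 2.6242e+09 * 2926.0 * 206.53 / 1e12
Q_s = 1585.8 PJ


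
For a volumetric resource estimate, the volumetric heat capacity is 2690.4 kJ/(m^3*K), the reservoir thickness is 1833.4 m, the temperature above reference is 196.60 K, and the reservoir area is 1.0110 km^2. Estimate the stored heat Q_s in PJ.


Step 1: Vr = A*1e6*hr = 1.011*1e6*1833.4 = 1.853567e+09 m^3
Step 2: Q_s = Vr*rhoc*dT/1e12 = 1.853567e+09*2690.4*196.6/1e12 = 980.41 PJ
Q_s = 980.41 PJ


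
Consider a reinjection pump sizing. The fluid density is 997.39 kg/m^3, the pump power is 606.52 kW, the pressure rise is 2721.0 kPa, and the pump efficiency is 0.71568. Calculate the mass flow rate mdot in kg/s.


mdot = P_pump * rho * eta / dP
mdot = 606.52 * 997.39 * 0.71568 / 2721.0
mdot = 159.11 kg/s


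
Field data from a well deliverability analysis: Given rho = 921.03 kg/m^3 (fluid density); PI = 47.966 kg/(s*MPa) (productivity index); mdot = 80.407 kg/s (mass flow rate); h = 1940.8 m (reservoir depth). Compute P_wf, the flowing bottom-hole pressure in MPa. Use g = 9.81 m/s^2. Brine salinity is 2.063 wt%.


Step 1: P_i = rho*g*h/1e6 = 921.03*9.81*1940.8/1e6 = 17.53572 MPa
Step 2: P_wf = P_i - mdot/PI = 17.53572 - 80.407/47.966 = 15.859 MPa
P_wf = 15.859 MPa
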